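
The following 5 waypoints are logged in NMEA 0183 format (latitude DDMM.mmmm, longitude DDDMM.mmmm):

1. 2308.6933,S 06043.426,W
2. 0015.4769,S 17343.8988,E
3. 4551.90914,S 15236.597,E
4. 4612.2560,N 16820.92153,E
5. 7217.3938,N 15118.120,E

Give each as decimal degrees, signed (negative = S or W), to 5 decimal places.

Point 1:
  Lat: split at 2 digits → 23° and 8.6933′; 23 + 8.6933/60 = 23.144888
  hemisphere S, so the sign is −
  Longitude: degrees = first 3 digits = 60, minutes = 43.426; 60 + 43.426/60 = 60.723767
  W → negative
Point 2:
  Latitude: split at 2 digits → 00° and 15.4769′; 0 + 15.4769/60 = 0.257948
  hemisphere S, so the sign is −
  Lon: split at 3 digits → 173° and 43.8988′; 173 + 43.8988/60 = 173.731647
  E → positive
Point 3:
  Latitude: degrees = first 2 digits = 45, minutes = 51.90914; 45 + 51.90914/60 = 45.865152
  S → negative
  λ: degrees = first 3 digits = 152, minutes = 36.597; 152 + 36.597/60 = 152.609950
  E → positive
Point 4:
  Lat: degrees = first 2 digits = 46, minutes = 12.256; 46 + 12.256/60 = 46.204267
  N ⇒ keep positive
  Lon: degrees = first 3 digits = 168, minutes = 20.92153; 168 + 20.92153/60 = 168.348692
  E ⇒ keep positive
Point 5:
  Latitude: split at 2 digits → 72° and 17.3938′; 72 + 17.3938/60 = 72.289897
  N → positive
  λ: degrees = first 3 digits = 151, minutes = 18.12; 151 + 18.12/60 = 151.302000
  E ⇒ keep positive

1. -23.14489, -60.72377
2. -0.25795, 173.73165
3. -45.86515, 152.60995
4. 46.20427, 168.34869
5. 72.28990, 151.30200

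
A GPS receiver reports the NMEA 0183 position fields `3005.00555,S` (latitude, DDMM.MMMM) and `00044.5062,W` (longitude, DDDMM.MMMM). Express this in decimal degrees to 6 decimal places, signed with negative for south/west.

φ: degrees = first 2 digits = 30, minutes = 5.00555; 30 + 5.00555/60 = 30.0834258
hemisphere S, so the sign is −
λ: split at 3 digits → 000° and 44.5062′; 0 + 44.5062/60 = 0.7417700
W → negative

-30.083426, -0.741770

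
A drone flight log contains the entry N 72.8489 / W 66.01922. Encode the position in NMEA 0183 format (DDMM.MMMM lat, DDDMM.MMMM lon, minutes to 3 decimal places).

Lat: 72° + 0.848900 × 60 = 72° 50.93400′
Lon: minutes = (66.019220 − 66) × 60 = 1.15320

7250.934,N / 06601.153,W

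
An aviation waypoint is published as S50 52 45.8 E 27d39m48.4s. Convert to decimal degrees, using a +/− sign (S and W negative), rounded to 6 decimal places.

-50.879389, 27.663444

φ: 52′ + 45.8″ = 52.76333′; 50 + 52.76333/60 = 50.8793889
S ⇒ negate
Longitude: 27° + 39/60 + 48.4/3600 = 27 + 0.650000 + 0.013444 = 27.6634444
E → positive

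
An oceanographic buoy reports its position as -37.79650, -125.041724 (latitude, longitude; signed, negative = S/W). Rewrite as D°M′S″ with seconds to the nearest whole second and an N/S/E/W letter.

Latitude is negative → S; |value| = 37.796500
Lat: 0.796500° → 47.79000′; 0.79000 × 60 = 47.40″
Longitude is negative → W; |value| = 125.041724
Longitude: 0.041724° → 2.50344′; 0.50344 × 60 = 30.21″

37°47′47″ S, 125°02′30″ W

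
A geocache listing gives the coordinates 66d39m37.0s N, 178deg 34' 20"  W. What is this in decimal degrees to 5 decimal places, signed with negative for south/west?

66.66028, -178.57222

Latitude: 66 + 39/60 + 37/3600 = 66.660278
N → positive
λ: 34′ + 20″ = 34.33333′; 178 + 34.33333/60 = 178.572222
W ⇒ negate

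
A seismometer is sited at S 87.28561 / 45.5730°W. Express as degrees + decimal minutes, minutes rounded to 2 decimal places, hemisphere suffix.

Latitude: 87° + 0.285610 × 60 = 87° 17.1366′
Longitude: minutes = (45.573000 − 45) × 60 = 34.3800

87° 17.14′ S, 45° 34.38′ W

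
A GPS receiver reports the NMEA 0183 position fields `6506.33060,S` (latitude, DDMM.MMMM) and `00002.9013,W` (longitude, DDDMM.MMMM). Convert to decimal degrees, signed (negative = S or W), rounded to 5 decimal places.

-65.10551, -0.04836

φ: degrees = first 2 digits = 65, minutes = 6.3306; 65 + 6.3306/60 = 65.105510
S ⇒ negate
λ: degrees = first 3 digits = 0, minutes = 2.9013; 0 + 2.9013/60 = 0.048355
W → negative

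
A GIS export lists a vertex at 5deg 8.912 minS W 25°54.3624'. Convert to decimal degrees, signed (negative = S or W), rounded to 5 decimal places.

φ: 8.912′ = 0.148533°; total 5.148533
S ⇒ negate
λ: 54.3624′ = 0.906040°; total 25.906040
W → negative

-5.14853, -25.90604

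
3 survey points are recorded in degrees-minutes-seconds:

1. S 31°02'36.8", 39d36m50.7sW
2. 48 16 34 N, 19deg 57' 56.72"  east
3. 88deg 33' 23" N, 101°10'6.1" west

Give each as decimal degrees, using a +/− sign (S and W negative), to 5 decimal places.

1. -31.04356, -39.61408
2. 48.27611, 19.96576
3. 88.55639, -101.16836

Point 1:
  φ: 2′ + 36.8″ = 2.61333′; 31 + 2.61333/60 = 31.043556
  hemisphere S, so the sign is −
  Lon: 39° + 36/60 + 50.7/3600 = 39 + 0.600000 + 0.014083 = 39.614083
  W ⇒ negate
Point 2:
  Latitude: 48° + 16/60 + 34/3600 = 48 + 0.266667 + 0.009444 = 48.276111
  N ⇒ keep positive
  λ: 19° + 57/60 + 56.72/3600 = 19 + 0.950000 + 0.015756 = 19.965756
  E ⇒ keep positive
Point 3:
  φ: 88° + 33/60 + 23/3600 = 88 + 0.550000 + 0.006389 = 88.556389
  N ⇒ keep positive
  Lon: 10′ + 6.1″ = 10.10167′; 101 + 10.10167/60 = 101.168361
  W → negative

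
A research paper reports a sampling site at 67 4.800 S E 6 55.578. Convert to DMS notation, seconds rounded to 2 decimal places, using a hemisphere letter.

67°04′48.00″ S, 6°55′34.68″ E

Latitude: 4.80000′ → 4′ and 0.80000 × 60 = 48.0000″
λ: fractional minutes 0.57800 × 60 = 34.6800″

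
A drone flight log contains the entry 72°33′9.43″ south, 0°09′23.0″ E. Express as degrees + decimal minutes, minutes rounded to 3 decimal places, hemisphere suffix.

72° 33.157′ S, 0° 9.383′ E

Lat: 33 + 9.43/60 = 33.15717′
Longitude: 9 + 23/60 = 9.38333′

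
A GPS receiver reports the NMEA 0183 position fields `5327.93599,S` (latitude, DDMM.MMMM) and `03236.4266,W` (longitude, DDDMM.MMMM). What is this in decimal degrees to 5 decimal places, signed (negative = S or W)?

-53.46560, -32.60711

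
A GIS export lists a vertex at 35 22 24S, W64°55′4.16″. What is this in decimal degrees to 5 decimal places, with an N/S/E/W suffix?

Latitude: 22′ + 24″ = 22.40000′; 35 + 22.40000/60 = 35.373333
Longitude: 64 + 55/60 + 4.16/3600 = 64.917822

35.37333° S, 64.91782° W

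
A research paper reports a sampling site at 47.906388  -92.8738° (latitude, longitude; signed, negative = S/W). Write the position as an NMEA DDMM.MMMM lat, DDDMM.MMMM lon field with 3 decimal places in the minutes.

Latitude: 47° + 0.906388 × 60 = 47° 54.38328′
Longitude is negative → W; |value| = 92.873800
Longitude: 92° + 0.873800 × 60 = 92° 52.42800′

4754.383,N / 09252.428,W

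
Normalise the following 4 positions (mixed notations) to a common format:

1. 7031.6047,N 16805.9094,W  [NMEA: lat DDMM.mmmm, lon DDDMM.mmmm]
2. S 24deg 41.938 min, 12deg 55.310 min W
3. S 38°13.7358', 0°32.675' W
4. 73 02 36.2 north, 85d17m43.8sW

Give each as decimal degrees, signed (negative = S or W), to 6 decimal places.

1. 70.526745, -168.098490
2. -24.698967, -12.921833
3. -38.228930, -0.544583
4. 73.043389, -85.295500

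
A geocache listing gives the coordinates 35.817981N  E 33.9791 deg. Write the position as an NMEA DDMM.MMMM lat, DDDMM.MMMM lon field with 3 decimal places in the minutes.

φ: minutes = (35.817981 − 35) × 60 = 49.07886
λ: fractional part 0.979100 → 58.74600 minutes

3549.079,N / 03358.746,E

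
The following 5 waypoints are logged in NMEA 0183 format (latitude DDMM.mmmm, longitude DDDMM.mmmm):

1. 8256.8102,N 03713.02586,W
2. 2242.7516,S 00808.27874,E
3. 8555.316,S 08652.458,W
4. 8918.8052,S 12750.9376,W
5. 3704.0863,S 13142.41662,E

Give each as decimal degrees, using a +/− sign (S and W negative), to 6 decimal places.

Point 1:
  Latitude: degrees = first 2 digits = 82, minutes = 56.8102; 82 + 56.8102/60 = 82.9468367
  N → positive
  Lon: degrees = first 3 digits = 37, minutes = 13.02586; 37 + 13.02586/60 = 37.2170977
  W → negative
Point 2:
  Lat: split at 2 digits → 22° and 42.7516′; 22 + 42.7516/60 = 22.7125267
  S ⇒ negate
  Lon: split at 3 digits → 008° and 8.27874′; 8 + 8.27874/60 = 8.1379790
  E → positive
Point 3:
  Latitude: split at 2 digits → 85° and 55.316′; 85 + 55.316/60 = 85.9219333
  S → negative
  λ: degrees = first 3 digits = 86, minutes = 52.458; 86 + 52.458/60 = 86.8743000
  hemisphere W, so the sign is −
Point 4:
  φ: split at 2 digits → 89° and 18.8052′; 89 + 18.8052/60 = 89.3134200
  hemisphere S, so the sign is −
  Longitude: split at 3 digits → 127° and 50.9376′; 127 + 50.9376/60 = 127.8489600
  W → negative
Point 5:
  Latitude: degrees = first 2 digits = 37, minutes = 4.0863; 37 + 4.0863/60 = 37.0681050
  S → negative
  λ: degrees = first 3 digits = 131, minutes = 42.41662; 131 + 42.41662/60 = 131.7069437
  E → positive

1. 82.946837, -37.217098
2. -22.712527, 8.137979
3. -85.921933, -86.874300
4. -89.313420, -127.848960
5. -37.068105, 131.706944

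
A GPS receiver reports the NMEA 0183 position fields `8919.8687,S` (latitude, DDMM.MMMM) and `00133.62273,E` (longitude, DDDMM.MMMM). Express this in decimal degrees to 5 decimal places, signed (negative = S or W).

Lat: split at 2 digits → 89° and 19.8687′; 89 + 19.8687/60 = 89.331145
S → negative
Lon: degrees = first 3 digits = 1, minutes = 33.62273; 1 + 33.62273/60 = 1.560379
E ⇒ keep positive

-89.33115, 1.56038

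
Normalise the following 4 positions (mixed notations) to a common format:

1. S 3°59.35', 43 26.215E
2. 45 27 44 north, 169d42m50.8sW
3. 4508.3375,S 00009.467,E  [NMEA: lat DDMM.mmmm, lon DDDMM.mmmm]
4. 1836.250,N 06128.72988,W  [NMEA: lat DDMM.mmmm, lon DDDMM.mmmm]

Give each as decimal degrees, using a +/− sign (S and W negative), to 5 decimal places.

Point 1:
  Lat: 59.35′ = 0.989167°; total 3.989167
  hemisphere S, so the sign is −
  λ: 43 + 26.215/60 = 43.436917
  E → positive
Point 2:
  φ: 27′ + 44″ = 27.73333′; 45 + 27.73333/60 = 45.462222
  N → positive
  λ: 42′ + 50.8″ = 42.84667′; 169 + 42.84667/60 = 169.714111
  W ⇒ negate
Point 3:
  Lat: degrees = first 2 digits = 45, minutes = 8.3375; 45 + 8.3375/60 = 45.138958
  S → negative
  λ: split at 3 digits → 000° and 9.467′; 0 + 9.467/60 = 0.157783
  E ⇒ keep positive
Point 4:
  φ: split at 2 digits → 18° and 36.25′; 18 + 36.25/60 = 18.604167
  N ⇒ keep positive
  Lon: degrees = first 3 digits = 61, minutes = 28.72988; 61 + 28.72988/60 = 61.478831
  hemisphere W, so the sign is −

1. -3.98917, 43.43692
2. 45.46222, -169.71411
3. -45.13896, 0.15778
4. 18.60417, -61.47883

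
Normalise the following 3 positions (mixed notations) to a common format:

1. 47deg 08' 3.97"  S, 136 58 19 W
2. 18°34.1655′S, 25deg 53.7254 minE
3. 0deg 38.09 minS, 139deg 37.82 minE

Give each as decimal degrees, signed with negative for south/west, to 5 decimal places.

Point 1:
  Latitude: 8′ + 3.97″ = 8.06617′; 47 + 8.06617/60 = 47.134436
  hemisphere S, so the sign is −
  Longitude: 136 + 58/60 + 19/3600 = 136.971944
  W ⇒ negate
Point 2:
  Lat: 18 + 34.1655/60 = 18.569425
  hemisphere S, so the sign is −
  Longitude: 25 + 53.7254/60 = 25.895423
  E → positive
Point 3:
  Latitude: 38.09′ = 0.634833°; total 0.634833
  hemisphere S, so the sign is −
  Lon: 37.82′ = 0.630333°; total 139.630333
  E ⇒ keep positive

1. -47.13444, -136.97194
2. -18.56943, 25.89542
3. -0.63483, 139.63033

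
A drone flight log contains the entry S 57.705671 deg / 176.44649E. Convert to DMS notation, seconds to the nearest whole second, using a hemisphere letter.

57°42′20″ S, 176°26′47″ E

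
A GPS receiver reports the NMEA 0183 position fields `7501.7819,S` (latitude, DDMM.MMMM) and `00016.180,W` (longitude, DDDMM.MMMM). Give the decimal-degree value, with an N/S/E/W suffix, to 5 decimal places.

Lat: split at 2 digits → 75° and 1.7819′; 75 + 1.7819/60 = 75.029698
λ: degrees = first 3 digits = 0, minutes = 16.18; 0 + 16.18/60 = 0.269667

75.02970° S, 0.26967° W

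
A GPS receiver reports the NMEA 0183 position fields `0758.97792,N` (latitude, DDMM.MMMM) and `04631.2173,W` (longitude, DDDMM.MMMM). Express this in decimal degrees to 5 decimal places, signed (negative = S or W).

φ: split at 2 digits → 07° and 58.97792′; 7 + 58.97792/60 = 7.982965
N → positive
Lon: degrees = first 3 digits = 46, minutes = 31.2173; 46 + 31.2173/60 = 46.520288
W → negative

7.98297, -46.52029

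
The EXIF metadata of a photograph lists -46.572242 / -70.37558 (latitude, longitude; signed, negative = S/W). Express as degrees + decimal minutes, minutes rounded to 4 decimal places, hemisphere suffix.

46° 34.3345′ S, 70° 22.5348′ W

Latitude is negative → S; |value| = 46.572242
φ: 46° + 0.572242 × 60 = 46° 34.334520′
Longitude is negative → W; |value| = 70.375580
Longitude: fractional part 0.375580 → 22.534800 minutes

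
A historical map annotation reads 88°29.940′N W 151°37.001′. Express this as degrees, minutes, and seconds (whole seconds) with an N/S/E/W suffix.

Latitude: fractional minutes 0.94000 × 60 = 56.40″
Longitude: fractional minutes 0.00100 × 60 = 0.06″

88°29′56″ N, 151°37′0″ W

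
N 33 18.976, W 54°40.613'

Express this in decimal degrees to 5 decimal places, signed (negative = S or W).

Latitude: 33 + 18.976/60 = 33.316267
N ⇒ keep positive
λ: 40.613′ = 0.676883°; total 54.676883
W → negative

33.31627, -54.67688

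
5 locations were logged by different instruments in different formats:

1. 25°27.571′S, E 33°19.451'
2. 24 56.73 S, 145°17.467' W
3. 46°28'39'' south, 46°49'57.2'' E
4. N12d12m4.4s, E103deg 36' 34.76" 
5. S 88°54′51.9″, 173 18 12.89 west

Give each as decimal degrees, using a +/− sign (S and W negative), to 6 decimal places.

1. -25.459517, 33.324183
2. -24.945500, -145.291117
3. -46.477500, 46.832556
4. 12.201222, 103.609656
5. -88.914417, -173.303581

Point 1:
  φ: 25 + 27.571/60 = 25.4595167
  S ⇒ negate
  λ: 33 + 19.451/60 = 33.3241833
  E ⇒ keep positive
Point 2:
  φ: 24 + 56.73/60 = 24.9455000
  S ⇒ negate
  λ: 17.467′ = 0.291117°; total 145.2911167
  W → negative
Point 3:
  φ: 28′ + 39″ = 28.65000′; 46 + 28.65000/60 = 46.4775000
  S → negative
  Lon: 46° + 49/60 + 57.2/3600 = 46 + 0.816667 + 0.015889 = 46.8325556
  E → positive
Point 4:
  Lat: 12 + 12/60 + 4.4/3600 = 12.2012222
  N ⇒ keep positive
  Longitude: 36′ + 34.76″ = 36.57933′; 103 + 36.57933/60 = 103.6096556
  E → positive
Point 5:
  φ: 54′ + 51.9″ = 54.86500′; 88 + 54.86500/60 = 88.9144167
  S ⇒ negate
  λ: 18′ + 12.89″ = 18.21483′; 173 + 18.21483/60 = 173.3035806
  hemisphere W, so the sign is −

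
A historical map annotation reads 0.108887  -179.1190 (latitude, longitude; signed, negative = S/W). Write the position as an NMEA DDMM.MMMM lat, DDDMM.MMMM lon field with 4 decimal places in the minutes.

Latitude: minutes = (0.108887 − 0) × 60 = 6.533220
Longitude is negative → W; |value| = 179.119000
λ: 179° + 0.119000 × 60 = 179° 7.140000′

0006.5332,N / 17907.1400,W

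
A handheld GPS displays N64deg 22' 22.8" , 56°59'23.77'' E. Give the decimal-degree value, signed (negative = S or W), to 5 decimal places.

φ: 22′ + 22.8″ = 22.38000′; 64 + 22.38000/60 = 64.373000
N ⇒ keep positive
λ: 56° + 59/60 + 23.77/3600 = 56 + 0.983333 + 0.006603 = 56.989936
E → positive

64.37300, 56.98994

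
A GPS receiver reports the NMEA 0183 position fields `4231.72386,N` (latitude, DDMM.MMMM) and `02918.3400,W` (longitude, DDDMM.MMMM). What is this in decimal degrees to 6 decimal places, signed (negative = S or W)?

Latitude: split at 2 digits → 42° and 31.72386′; 42 + 31.72386/60 = 42.5287310
N ⇒ keep positive
Longitude: split at 3 digits → 029° and 18.34′; 29 + 18.34/60 = 29.3056667
W → negative

42.528731, -29.305667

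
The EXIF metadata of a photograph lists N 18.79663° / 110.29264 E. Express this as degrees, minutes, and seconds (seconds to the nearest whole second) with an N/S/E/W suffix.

18°47′48″ N, 110°17′34″ E

Lat: 0.796630 × 60 = 47.79780′ → 47′, remainder × 60 = 47.87″
Longitude: whole degrees 110; 17.55840′ → 17′ and 33.50″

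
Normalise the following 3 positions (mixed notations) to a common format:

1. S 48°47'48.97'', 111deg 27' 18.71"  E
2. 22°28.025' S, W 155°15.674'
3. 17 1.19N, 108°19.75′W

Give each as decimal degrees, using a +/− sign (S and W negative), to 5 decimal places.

Point 1:
  Latitude: 48° + 47/60 + 48.97/3600 = 48 + 0.783333 + 0.013603 = 48.796936
  S ⇒ negate
  Longitude: 111° + 27/60 + 18.71/3600 = 111 + 0.450000 + 0.005197 = 111.455197
  E → positive
Point 2:
  Latitude: 28.025′ = 0.467083°; total 22.467083
  S → negative
  Lon: 155 + 15.674/60 = 155.261233
  W ⇒ negate
Point 3:
  Latitude: 17 + 1.19/60 = 17.019833
  N → positive
  Longitude: 108 + 19.75/60 = 108.329167
  W → negative

1. -48.79694, 111.45520
2. -22.46708, -155.26123
3. 17.01983, -108.32917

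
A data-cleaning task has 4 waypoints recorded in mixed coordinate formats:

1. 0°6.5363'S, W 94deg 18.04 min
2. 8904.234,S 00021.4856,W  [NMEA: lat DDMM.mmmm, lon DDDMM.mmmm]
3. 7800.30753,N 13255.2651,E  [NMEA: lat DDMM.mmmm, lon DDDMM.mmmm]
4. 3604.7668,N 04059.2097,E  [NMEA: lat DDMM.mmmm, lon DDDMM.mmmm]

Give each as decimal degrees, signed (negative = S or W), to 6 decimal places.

1. -0.108938, -94.300667
2. -89.070567, -0.358093
3. 78.005126, 132.921085
4. 36.079447, 40.986828

Point 1:
  Lat: 0 + 6.5363/60 = 0.1089383
  hemisphere S, so the sign is −
  λ: 94 + 18.04/60 = 94.3006667
  W → negative
Point 2:
  φ: split at 2 digits → 89° and 4.234′; 89 + 4.234/60 = 89.0705667
  hemisphere S, so the sign is −
  Longitude: degrees = first 3 digits = 0, minutes = 21.4856; 0 + 21.4856/60 = 0.3580933
  W → negative
Point 3:
  Lat: split at 2 digits → 78° and 0.30753′; 78 + 0.30753/60 = 78.0051255
  N → positive
  λ: split at 3 digits → 132° and 55.2651′; 132 + 55.2651/60 = 132.9210850
  E → positive
Point 4:
  Lat: split at 2 digits → 36° and 4.7668′; 36 + 4.7668/60 = 36.0794467
  N → positive
  λ: degrees = first 3 digits = 40, minutes = 59.2097; 40 + 59.2097/60 = 40.9868283
  E → positive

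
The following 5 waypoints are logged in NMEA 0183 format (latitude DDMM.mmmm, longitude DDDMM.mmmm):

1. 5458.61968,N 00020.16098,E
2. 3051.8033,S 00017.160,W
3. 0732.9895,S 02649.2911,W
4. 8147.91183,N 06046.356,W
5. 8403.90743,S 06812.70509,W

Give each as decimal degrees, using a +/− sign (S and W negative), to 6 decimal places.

Point 1:
  φ: split at 2 digits → 54° and 58.61968′; 54 + 58.61968/60 = 54.9769947
  N → positive
  Longitude: split at 3 digits → 000° and 20.16098′; 0 + 20.16098/60 = 0.3360163
  E ⇒ keep positive
Point 2:
  φ: degrees = first 2 digits = 30, minutes = 51.8033; 30 + 51.8033/60 = 30.8633883
  hemisphere S, so the sign is −
  λ: degrees = first 3 digits = 0, minutes = 17.16; 0 + 17.16/60 = 0.2860000
  W → negative
Point 3:
  Latitude: split at 2 digits → 07° and 32.9895′; 7 + 32.9895/60 = 7.5498250
  S → negative
  Longitude: degrees = first 3 digits = 26, minutes = 49.2911; 26 + 49.2911/60 = 26.8215183
  W ⇒ negate
Point 4:
  Lat: split at 2 digits → 81° and 47.91183′; 81 + 47.91183/60 = 81.7985305
  N → positive
  λ: degrees = first 3 digits = 60, minutes = 46.356; 60 + 46.356/60 = 60.7726000
  W → negative
Point 5:
  Lat: split at 2 digits → 84° and 3.90743′; 84 + 3.90743/60 = 84.0651238
  hemisphere S, so the sign is −
  Lon: degrees = first 3 digits = 68, minutes = 12.70509; 68 + 12.70509/60 = 68.2117515
  W → negative

1. 54.976995, 0.336016
2. -30.863388, -0.286000
3. -7.549825, -26.821518
4. 81.798531, -60.772600
5. -84.065124, -68.211752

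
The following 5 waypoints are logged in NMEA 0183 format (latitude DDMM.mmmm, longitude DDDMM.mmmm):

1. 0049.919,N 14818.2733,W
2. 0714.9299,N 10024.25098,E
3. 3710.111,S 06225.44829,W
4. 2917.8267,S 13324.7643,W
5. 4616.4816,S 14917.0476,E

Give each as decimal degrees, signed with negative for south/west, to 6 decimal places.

1. 0.831983, -148.304555
2. 7.248832, 100.404183
3. -37.168517, -62.424138
4. -29.297112, -133.412738
5. -46.274693, 149.284127

Point 1:
  Latitude: split at 2 digits → 00° and 49.919′; 0 + 49.919/60 = 0.8319833
  N → positive
  Lon: split at 3 digits → 148° and 18.2733′; 148 + 18.2733/60 = 148.3045550
  hemisphere W, so the sign is −
Point 2:
  Lat: split at 2 digits → 07° and 14.9299′; 7 + 14.9299/60 = 7.2488317
  N ⇒ keep positive
  Lon: degrees = first 3 digits = 100, minutes = 24.25098; 100 + 24.25098/60 = 100.4041830
  E ⇒ keep positive
Point 3:
  Latitude: degrees = first 2 digits = 37, minutes = 10.111; 37 + 10.111/60 = 37.1685167
  hemisphere S, so the sign is −
  λ: degrees = first 3 digits = 62, minutes = 25.44829; 62 + 25.44829/60 = 62.4241382
  W → negative
Point 4:
  Lat: split at 2 digits → 29° and 17.8267′; 29 + 17.8267/60 = 29.2971117
  hemisphere S, so the sign is −
  Lon: degrees = first 3 digits = 133, minutes = 24.7643; 133 + 24.7643/60 = 133.4127383
  W → negative
Point 5:
  Latitude: degrees = first 2 digits = 46, minutes = 16.4816; 46 + 16.4816/60 = 46.2746933
  S → negative
  λ: split at 3 digits → 149° and 17.0476′; 149 + 17.0476/60 = 149.2841267
  E ⇒ keep positive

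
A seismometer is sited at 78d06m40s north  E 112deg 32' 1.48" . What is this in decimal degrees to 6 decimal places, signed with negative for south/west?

78.111111, 112.533744

Latitude: 6′ + 40″ = 6.66667′; 78 + 6.66667/60 = 78.1111111
N → positive
Longitude: 32′ + 1.48″ = 32.02467′; 112 + 32.02467/60 = 112.5337444
E ⇒ keep positive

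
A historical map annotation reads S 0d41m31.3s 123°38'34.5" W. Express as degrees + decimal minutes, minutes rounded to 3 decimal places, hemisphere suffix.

0° 41.522′ S, 123° 38.575′ W

Latitude: 41 + 31.3/60 = 41.52167′
Longitude: seconds/60 = 0.57500; minutes = 38 + 0.57500 = 38.57500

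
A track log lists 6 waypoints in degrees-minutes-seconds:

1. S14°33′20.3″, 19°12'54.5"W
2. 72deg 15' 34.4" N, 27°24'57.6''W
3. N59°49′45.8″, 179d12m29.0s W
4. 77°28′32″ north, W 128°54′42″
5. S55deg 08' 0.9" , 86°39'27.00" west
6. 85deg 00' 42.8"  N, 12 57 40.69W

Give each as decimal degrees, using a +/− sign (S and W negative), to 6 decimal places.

1. -14.555639, -19.215139
2. 72.259556, -27.416000
3. 59.829389, -179.208056
4. 77.475556, -128.911667
5. -55.133583, -86.657500
6. 85.011889, -12.961303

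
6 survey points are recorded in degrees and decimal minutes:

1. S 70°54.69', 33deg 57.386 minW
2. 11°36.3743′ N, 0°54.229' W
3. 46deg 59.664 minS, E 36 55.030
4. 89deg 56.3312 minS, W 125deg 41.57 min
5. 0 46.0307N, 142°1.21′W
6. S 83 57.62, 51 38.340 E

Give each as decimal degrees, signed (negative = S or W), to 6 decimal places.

Point 1:
  Latitude: 70 + 54.69/60 = 70.9115000
  hemisphere S, so the sign is −
  Longitude: 57.386′ = 0.956433°; total 33.9564333
  W → negative
Point 2:
  φ: 11 + 36.3743/60 = 11.6062383
  N ⇒ keep positive
  Lon: 0 + 54.229/60 = 0.9038167
  hemisphere W, so the sign is −
Point 3:
  Lat: 59.664′ = 0.994400°; total 46.9944000
  S → negative
  λ: 36 + 55.03/60 = 36.9171667
  E → positive
Point 4:
  φ: 56.3312′ = 0.938853°; total 89.9388533
  hemisphere S, so the sign is −
  Longitude: 41.57′ = 0.692833°; total 125.6928333
  hemisphere W, so the sign is −
Point 5:
  φ: 46.0307′ = 0.767178°; total 0.7671783
  N → positive
  λ: 1.21′ = 0.020167°; total 142.0201667
  W ⇒ negate
Point 6:
  Lat: 57.62′ = 0.960333°; total 83.9603333
  S → negative
  Longitude: 51 + 38.34/60 = 51.6390000
  E ⇒ keep positive

1. -70.911500, -33.956433
2. 11.606238, -0.903817
3. -46.994400, 36.917167
4. -89.938853, -125.692833
5. 0.767178, -142.020167
6. -83.960333, 51.639000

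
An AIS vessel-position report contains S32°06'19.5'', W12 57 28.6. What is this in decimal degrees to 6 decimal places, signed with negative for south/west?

-32.105417, -12.957944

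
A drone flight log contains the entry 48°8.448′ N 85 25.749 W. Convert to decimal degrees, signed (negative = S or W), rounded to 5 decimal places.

φ: 48 + 8.448/60 = 48.140800
N → positive
λ: 85 + 25.749/60 = 85.429150
W ⇒ negate

48.14080, -85.42915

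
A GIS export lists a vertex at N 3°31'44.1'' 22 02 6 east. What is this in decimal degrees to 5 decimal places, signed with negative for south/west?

Latitude: 3 + 31/60 + 44.1/3600 = 3.528917
N → positive
Longitude: 22° + 2/60 + 6/3600 = 22 + 0.033333 + 0.001667 = 22.035000
E ⇒ keep positive

3.52892, 22.03500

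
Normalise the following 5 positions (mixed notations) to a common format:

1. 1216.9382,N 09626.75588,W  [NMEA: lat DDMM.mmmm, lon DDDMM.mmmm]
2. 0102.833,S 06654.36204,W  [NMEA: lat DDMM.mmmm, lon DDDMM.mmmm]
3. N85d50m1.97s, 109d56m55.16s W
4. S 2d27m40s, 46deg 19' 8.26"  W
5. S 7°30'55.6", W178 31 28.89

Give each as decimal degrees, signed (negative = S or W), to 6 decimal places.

Point 1:
  Latitude: degrees = first 2 digits = 12, minutes = 16.9382; 12 + 16.9382/60 = 12.2823033
  N ⇒ keep positive
  λ: split at 3 digits → 096° and 26.75588′; 96 + 26.75588/60 = 96.4459313
  W ⇒ negate
Point 2:
  Lat: degrees = first 2 digits = 1, minutes = 2.833; 1 + 2.833/60 = 1.0472167
  S ⇒ negate
  λ: degrees = first 3 digits = 66, minutes = 54.36204; 66 + 54.36204/60 = 66.9060340
  W → negative
Point 3:
  φ: 50′ + 1.97″ = 50.03283′; 85 + 50.03283/60 = 85.8338806
  N → positive
  λ: 56′ + 55.16″ = 56.91933′; 109 + 56.91933/60 = 109.9486556
  W ⇒ negate
Point 4:
  Lat: 2 + 27/60 + 40/3600 = 2.4611111
  S ⇒ negate
  Lon: 46° + 19/60 + 8.26/3600 = 46 + 0.316667 + 0.002294 = 46.3189611
  W → negative
Point 5:
  Latitude: 30′ + 55.6″ = 30.92667′; 7 + 30.92667/60 = 7.5154444
  S ⇒ negate
  Longitude: 178 + 31/60 + 28.89/3600 = 178.5246917
  W → negative

1. 12.282303, -96.445931
2. -1.047217, -66.906034
3. 85.833881, -109.948656
4. -2.461111, -46.318961
5. -7.515444, -178.524692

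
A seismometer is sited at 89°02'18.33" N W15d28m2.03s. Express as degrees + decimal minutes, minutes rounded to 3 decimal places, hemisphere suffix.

Lat: 2 + 18.33/60 = 2.30550′
λ: 28 + 2.03/60 = 28.03383′

89° 2.306′ N, 15° 28.034′ W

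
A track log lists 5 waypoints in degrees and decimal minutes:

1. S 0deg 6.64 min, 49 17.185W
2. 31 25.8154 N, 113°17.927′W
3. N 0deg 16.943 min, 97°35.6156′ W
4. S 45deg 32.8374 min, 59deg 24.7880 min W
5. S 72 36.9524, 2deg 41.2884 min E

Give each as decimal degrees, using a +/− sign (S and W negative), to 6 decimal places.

1. -0.110667, -49.286417
2. 31.430257, -113.298783
3. 0.282383, -97.593593
4. -45.547290, -59.413133
5. -72.615873, 2.688140

Point 1:
  φ: 6.64′ = 0.110667°; total 0.1106667
  S ⇒ negate
  λ: 49 + 17.185/60 = 49.2864167
  W → negative
Point 2:
  Latitude: 31 + 25.8154/60 = 31.4302567
  N → positive
  Longitude: 113 + 17.927/60 = 113.2987833
  hemisphere W, so the sign is −
Point 3:
  φ: 16.943′ = 0.282383°; total 0.2823833
  N ⇒ keep positive
  Lon: 35.6156′ = 0.593593°; total 97.5935933
  W ⇒ negate
Point 4:
  φ: 45 + 32.8374/60 = 45.5472900
  S → negative
  Longitude: 59 + 24.788/60 = 59.4131333
  W → negative
Point 5:
  Lat: 72 + 36.9524/60 = 72.6158733
  S → negative
  Lon: 2 + 41.2884/60 = 2.6881400
  E ⇒ keep positive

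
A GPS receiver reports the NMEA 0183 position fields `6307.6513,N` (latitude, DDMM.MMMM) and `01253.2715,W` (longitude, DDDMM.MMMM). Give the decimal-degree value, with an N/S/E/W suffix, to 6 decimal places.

63.127522° N, 12.887858° W

Lat: degrees = first 2 digits = 63, minutes = 7.6513; 63 + 7.6513/60 = 63.1275217
λ: split at 3 digits → 012° and 53.2715′; 12 + 53.2715/60 = 12.8878583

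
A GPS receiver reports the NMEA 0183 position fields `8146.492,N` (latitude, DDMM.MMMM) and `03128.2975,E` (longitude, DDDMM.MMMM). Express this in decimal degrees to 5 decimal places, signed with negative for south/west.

φ: degrees = first 2 digits = 81, minutes = 46.492; 81 + 46.492/60 = 81.774867
N ⇒ keep positive
Lon: split at 3 digits → 031° and 28.2975′; 31 + 28.2975/60 = 31.471625
E ⇒ keep positive

81.77487, 31.47163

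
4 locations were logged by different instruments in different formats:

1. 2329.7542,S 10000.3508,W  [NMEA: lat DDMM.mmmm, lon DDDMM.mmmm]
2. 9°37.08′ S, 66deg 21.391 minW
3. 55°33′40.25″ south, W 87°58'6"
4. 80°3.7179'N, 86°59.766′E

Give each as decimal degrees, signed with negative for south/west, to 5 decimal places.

Point 1:
  φ: degrees = first 2 digits = 23, minutes = 29.7542; 23 + 29.7542/60 = 23.495903
  S → negative
  Lon: degrees = first 3 digits = 100, minutes = 0.3508; 100 + 0.3508/60 = 100.005847
  hemisphere W, so the sign is −
Point 2:
  Latitude: 9 + 37.08/60 = 9.618000
  S → negative
  Lon: 21.391′ = 0.356517°; total 66.356517
  W → negative
Point 3:
  Lat: 33′ + 40.25″ = 33.67083′; 55 + 33.67083/60 = 55.561181
  hemisphere S, so the sign is −
  Lon: 87 + 58/60 + 6/3600 = 87.968333
  hemisphere W, so the sign is −
Point 4:
  Latitude: 80 + 3.7179/60 = 80.061965
  N → positive
  Longitude: 86 + 59.766/60 = 86.996100
  E ⇒ keep positive

1. -23.49590, -100.00585
2. -9.61800, -66.35652
3. -55.56118, -87.96833
4. 80.06197, 86.99610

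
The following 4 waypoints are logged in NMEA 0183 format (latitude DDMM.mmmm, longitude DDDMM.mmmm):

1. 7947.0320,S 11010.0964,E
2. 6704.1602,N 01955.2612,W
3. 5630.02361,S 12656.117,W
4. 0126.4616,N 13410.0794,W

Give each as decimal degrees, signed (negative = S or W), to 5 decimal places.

1. -79.78387, 110.16827
2. 67.06934, -19.92102
3. -56.50039, -126.93528
4. 1.44103, -134.16799

Point 1:
  Lat: split at 2 digits → 79° and 47.032′; 79 + 47.032/60 = 79.783867
  hemisphere S, so the sign is −
  λ: split at 3 digits → 110° and 10.0964′; 110 + 10.0964/60 = 110.168273
  E ⇒ keep positive
Point 2:
  Lat: degrees = first 2 digits = 67, minutes = 4.1602; 67 + 4.1602/60 = 67.069337
  N → positive
  Lon: split at 3 digits → 019° and 55.2612′; 19 + 55.2612/60 = 19.921020
  hemisphere W, so the sign is −
Point 3:
  φ: split at 2 digits → 56° and 30.02361′; 56 + 30.02361/60 = 56.500394
  S ⇒ negate
  λ: split at 3 digits → 126° and 56.117′; 126 + 56.117/60 = 126.935283
  W → negative
Point 4:
  φ: degrees = first 2 digits = 1, minutes = 26.4616; 1 + 26.4616/60 = 1.441027
  N ⇒ keep positive
  Longitude: degrees = first 3 digits = 134, minutes = 10.0794; 134 + 10.0794/60 = 134.167990
  hemisphere W, so the sign is −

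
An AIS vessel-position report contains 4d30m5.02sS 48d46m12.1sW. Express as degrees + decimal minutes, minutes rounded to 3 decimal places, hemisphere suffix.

Lat: seconds/60 = 0.08367; minutes = 30 + 0.08367 = 30.08367
Lon: 46 + 12.1/60 = 46.20167′

4° 30.084′ S, 48° 46.202′ W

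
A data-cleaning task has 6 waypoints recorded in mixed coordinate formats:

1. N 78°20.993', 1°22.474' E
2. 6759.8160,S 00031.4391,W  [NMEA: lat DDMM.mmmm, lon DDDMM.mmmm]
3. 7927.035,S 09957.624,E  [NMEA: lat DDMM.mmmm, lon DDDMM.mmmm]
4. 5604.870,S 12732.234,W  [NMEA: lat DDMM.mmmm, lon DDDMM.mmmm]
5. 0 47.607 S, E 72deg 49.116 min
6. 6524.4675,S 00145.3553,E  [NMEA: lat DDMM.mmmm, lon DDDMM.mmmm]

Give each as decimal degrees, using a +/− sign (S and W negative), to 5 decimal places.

1. 78.34988, 1.37457
2. -67.99693, -0.52399
3. -79.45058, 99.96040
4. -56.08117, -127.53723
5. -0.79345, 72.81860
6. -65.40779, 1.75592

Point 1:
  Latitude: 20.993′ = 0.349883°; total 78.349883
  N → positive
  Longitude: 1 + 22.474/60 = 1.374567
  E → positive
Point 2:
  φ: degrees = first 2 digits = 67, minutes = 59.816; 67 + 59.816/60 = 67.996933
  S ⇒ negate
  Lon: degrees = first 3 digits = 0, minutes = 31.4391; 0 + 31.4391/60 = 0.523985
  W ⇒ negate
Point 3:
  φ: split at 2 digits → 79° and 27.035′; 79 + 27.035/60 = 79.450583
  S ⇒ negate
  Lon: degrees = first 3 digits = 99, minutes = 57.624; 99 + 57.624/60 = 99.960400
  E → positive
Point 4:
  Latitude: degrees = first 2 digits = 56, minutes = 4.87; 56 + 4.87/60 = 56.081167
  hemisphere S, so the sign is −
  λ: degrees = first 3 digits = 127, minutes = 32.234; 127 + 32.234/60 = 127.537233
  W → negative
Point 5:
  φ: 47.607′ = 0.793450°; total 0.793450
  S → negative
  λ: 72 + 49.116/60 = 72.818600
  E → positive
Point 6:
  Latitude: degrees = first 2 digits = 65, minutes = 24.4675; 65 + 24.4675/60 = 65.407792
  S ⇒ negate
  Longitude: degrees = first 3 digits = 1, minutes = 45.3553; 1 + 45.3553/60 = 1.755922
  E ⇒ keep positive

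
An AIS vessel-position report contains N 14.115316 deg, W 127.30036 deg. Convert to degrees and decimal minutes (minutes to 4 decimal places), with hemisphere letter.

14° 6.9190′ N, 127° 18.0216′ W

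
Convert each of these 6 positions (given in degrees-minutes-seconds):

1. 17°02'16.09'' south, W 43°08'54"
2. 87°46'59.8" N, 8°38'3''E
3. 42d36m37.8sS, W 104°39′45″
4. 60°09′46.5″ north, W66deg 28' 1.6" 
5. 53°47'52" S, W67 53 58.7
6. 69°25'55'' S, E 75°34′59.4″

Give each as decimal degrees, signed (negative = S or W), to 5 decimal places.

Point 1:
  Lat: 17° + 2/60 + 16.09/3600 = 17 + 0.033333 + 0.004469 = 17.037803
  S ⇒ negate
  λ: 43° + 8/60 + 54/3600 = 43 + 0.133333 + 0.015000 = 43.148333
  W ⇒ negate
Point 2:
  Latitude: 87° + 46/60 + 59.8/3600 = 87 + 0.766667 + 0.016611 = 87.783278
  N ⇒ keep positive
  λ: 8 + 38/60 + 3/3600 = 8.634167
  E ⇒ keep positive
Point 3:
  Latitude: 42° + 36/60 + 37.8/3600 = 42 + 0.600000 + 0.010500 = 42.610500
  S → negative
  Lon: 104° + 39/60 + 45/3600 = 104 + 0.650000 + 0.012500 = 104.662500
  W → negative
Point 4:
  Lat: 60 + 9/60 + 46.5/3600 = 60.162917
  N ⇒ keep positive
  Longitude: 66° + 28/60 + 1.6/3600 = 66 + 0.466667 + 0.000444 = 66.467111
  W ⇒ negate
Point 5:
  φ: 53 + 47/60 + 52/3600 = 53.797778
  S → negative
  λ: 67 + 53/60 + 58.7/3600 = 67.899639
  W → negative
Point 6:
  φ: 69° + 25/60 + 55/3600 = 69 + 0.416667 + 0.015278 = 69.431944
  S ⇒ negate
  Longitude: 34′ + 59.4″ = 34.99000′; 75 + 34.99000/60 = 75.583167
  E → positive

1. -17.03780, -43.14833
2. 87.78328, 8.63417
3. -42.61050, -104.66250
4. 60.16292, -66.46711
5. -53.79778, -67.89964
6. -69.43194, 75.58317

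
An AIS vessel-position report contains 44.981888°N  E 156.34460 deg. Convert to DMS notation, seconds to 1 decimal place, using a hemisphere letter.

Lat: 0.981888 × 60 = 58.91328′ → 58′, remainder × 60 = 54.797″
Lon: 0.344600 × 60 = 20.67600′ → 20′, remainder × 60 = 40.560″

44°58′54.8″ N, 156°20′40.6″ E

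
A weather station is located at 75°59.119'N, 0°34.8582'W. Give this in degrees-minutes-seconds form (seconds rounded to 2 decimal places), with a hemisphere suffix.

Latitude: 59.11900′ → 59′ and 0.11900 × 60 = 7.1400″
Lon: fractional minutes 0.85820 × 60 = 51.4920″

75°59′7.14″ N, 0°34′51.49″ W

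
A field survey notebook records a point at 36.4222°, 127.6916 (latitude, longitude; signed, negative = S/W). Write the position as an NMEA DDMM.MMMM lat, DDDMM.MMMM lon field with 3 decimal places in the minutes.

3625.332,N / 12741.496,E

φ: 36° + 0.422200 × 60 = 36° 25.33200′
Longitude: fractional part 0.691600 → 41.49600 minutes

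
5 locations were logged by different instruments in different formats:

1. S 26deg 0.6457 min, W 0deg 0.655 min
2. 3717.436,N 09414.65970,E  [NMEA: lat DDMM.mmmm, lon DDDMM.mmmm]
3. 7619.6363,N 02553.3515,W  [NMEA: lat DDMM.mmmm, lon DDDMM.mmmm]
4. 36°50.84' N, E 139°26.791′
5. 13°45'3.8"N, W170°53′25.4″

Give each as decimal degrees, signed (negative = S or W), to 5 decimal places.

Point 1:
  Lat: 26 + 0.6457/60 = 26.010762
  hemisphere S, so the sign is −
  Longitude: 0 + 0.655/60 = 0.010917
  W → negative
Point 2:
  Latitude: split at 2 digits → 37° and 17.436′; 37 + 17.436/60 = 37.290600
  N ⇒ keep positive
  λ: degrees = first 3 digits = 94, minutes = 14.6597; 94 + 14.6597/60 = 94.244328
  E ⇒ keep positive
Point 3:
  Latitude: split at 2 digits → 76° and 19.6363′; 76 + 19.6363/60 = 76.327272
  N ⇒ keep positive
  Longitude: degrees = first 3 digits = 25, minutes = 53.3515; 25 + 53.3515/60 = 25.889192
  hemisphere W, so the sign is −
Point 4:
  Lat: 50.84′ = 0.847333°; total 36.847333
  N ⇒ keep positive
  Longitude: 139 + 26.791/60 = 139.446517
  E → positive
Point 5:
  Lat: 13° + 45/60 + 3.8/3600 = 13 + 0.750000 + 0.001056 = 13.751056
  N → positive
  λ: 53′ + 25.4″ = 53.42333′; 170 + 53.42333/60 = 170.890389
  hemisphere W, so the sign is −

1. -26.01076, -0.01092
2. 37.29060, 94.24433
3. 76.32727, -25.88919
4. 36.84733, 139.44652
5. 13.75106, -170.89039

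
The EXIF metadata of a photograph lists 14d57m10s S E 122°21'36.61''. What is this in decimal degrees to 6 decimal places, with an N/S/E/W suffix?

14.952778° S, 122.360169° E

Latitude: 14 + 57/60 + 10/3600 = 14.9527778
Lon: 21′ + 36.61″ = 21.61017′; 122 + 21.61017/60 = 122.3601694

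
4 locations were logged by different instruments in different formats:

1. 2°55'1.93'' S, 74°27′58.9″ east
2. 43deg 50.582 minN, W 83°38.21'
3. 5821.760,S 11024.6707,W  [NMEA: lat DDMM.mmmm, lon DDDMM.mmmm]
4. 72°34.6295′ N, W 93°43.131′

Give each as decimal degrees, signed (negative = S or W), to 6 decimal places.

1. -2.917203, 74.466361
2. 43.843033, -83.636833
3. -58.362667, -110.411178
4. 72.577158, -93.718850

Point 1:
  Latitude: 2° + 55/60 + 1.93/3600 = 2 + 0.916667 + 0.000536 = 2.9172028
  S ⇒ negate
  Lon: 74 + 27/60 + 58.9/3600 = 74.4663611
  E ⇒ keep positive
Point 2:
  Lat: 50.582′ = 0.843033°; total 43.8430333
  N → positive
  Lon: 38.21′ = 0.636833°; total 83.6368333
  hemisphere W, so the sign is −
Point 3:
  φ: split at 2 digits → 58° and 21.76′; 58 + 21.76/60 = 58.3626667
  S → negative
  λ: degrees = first 3 digits = 110, minutes = 24.6707; 110 + 24.6707/60 = 110.4111783
  W ⇒ negate
Point 4:
  Latitude: 34.6295′ = 0.577158°; total 72.5771583
  N ⇒ keep positive
  Lon: 43.131′ = 0.718850°; total 93.7188500
  hemisphere W, so the sign is −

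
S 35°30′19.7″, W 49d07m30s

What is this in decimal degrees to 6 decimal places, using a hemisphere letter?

35.505472° S, 49.125000° W

Lat: 35° + 30/60 + 19.7/3600 = 35 + 0.500000 + 0.005472 = 35.5054722
Lon: 7′ + 30″ = 7.50000′; 49 + 7.50000/60 = 49.1250000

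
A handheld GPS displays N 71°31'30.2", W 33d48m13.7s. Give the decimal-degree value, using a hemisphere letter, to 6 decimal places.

Lat: 71 + 31/60 + 30.2/3600 = 71.5250556
λ: 48′ + 13.7″ = 48.22833′; 33 + 48.22833/60 = 33.8038056

71.525056° N, 33.803806° W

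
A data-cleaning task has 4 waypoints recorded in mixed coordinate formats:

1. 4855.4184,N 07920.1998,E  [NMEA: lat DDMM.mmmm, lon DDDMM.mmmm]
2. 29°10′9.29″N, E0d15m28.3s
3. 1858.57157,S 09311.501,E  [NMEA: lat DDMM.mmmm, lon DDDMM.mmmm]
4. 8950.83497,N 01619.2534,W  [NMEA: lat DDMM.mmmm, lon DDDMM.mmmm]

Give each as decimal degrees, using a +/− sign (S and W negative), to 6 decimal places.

1. 48.923640, 79.336663
2. 29.169247, 0.257861
3. -18.976193, 93.191683
4. 89.847250, -16.320890

Point 1:
  φ: split at 2 digits → 48° and 55.4184′; 48 + 55.4184/60 = 48.9236400
  N → positive
  Longitude: degrees = first 3 digits = 79, minutes = 20.1998; 79 + 20.1998/60 = 79.3366633
  E → positive
Point 2:
  φ: 10′ + 9.29″ = 10.15483′; 29 + 10.15483/60 = 29.1692472
  N ⇒ keep positive
  Longitude: 15′ + 28.3″ = 15.47167′; 0 + 15.47167/60 = 0.2578611
  E → positive
Point 3:
  Lat: degrees = first 2 digits = 18, minutes = 58.57157; 18 + 58.57157/60 = 18.9761928
  S ⇒ negate
  λ: degrees = first 3 digits = 93, minutes = 11.501; 93 + 11.501/60 = 93.1916833
  E → positive
Point 4:
  Lat: degrees = first 2 digits = 89, minutes = 50.83497; 89 + 50.83497/60 = 89.8472495
  N ⇒ keep positive
  Longitude: split at 3 digits → 016° and 19.2534′; 16 + 19.2534/60 = 16.3208900
  hemisphere W, so the sign is −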